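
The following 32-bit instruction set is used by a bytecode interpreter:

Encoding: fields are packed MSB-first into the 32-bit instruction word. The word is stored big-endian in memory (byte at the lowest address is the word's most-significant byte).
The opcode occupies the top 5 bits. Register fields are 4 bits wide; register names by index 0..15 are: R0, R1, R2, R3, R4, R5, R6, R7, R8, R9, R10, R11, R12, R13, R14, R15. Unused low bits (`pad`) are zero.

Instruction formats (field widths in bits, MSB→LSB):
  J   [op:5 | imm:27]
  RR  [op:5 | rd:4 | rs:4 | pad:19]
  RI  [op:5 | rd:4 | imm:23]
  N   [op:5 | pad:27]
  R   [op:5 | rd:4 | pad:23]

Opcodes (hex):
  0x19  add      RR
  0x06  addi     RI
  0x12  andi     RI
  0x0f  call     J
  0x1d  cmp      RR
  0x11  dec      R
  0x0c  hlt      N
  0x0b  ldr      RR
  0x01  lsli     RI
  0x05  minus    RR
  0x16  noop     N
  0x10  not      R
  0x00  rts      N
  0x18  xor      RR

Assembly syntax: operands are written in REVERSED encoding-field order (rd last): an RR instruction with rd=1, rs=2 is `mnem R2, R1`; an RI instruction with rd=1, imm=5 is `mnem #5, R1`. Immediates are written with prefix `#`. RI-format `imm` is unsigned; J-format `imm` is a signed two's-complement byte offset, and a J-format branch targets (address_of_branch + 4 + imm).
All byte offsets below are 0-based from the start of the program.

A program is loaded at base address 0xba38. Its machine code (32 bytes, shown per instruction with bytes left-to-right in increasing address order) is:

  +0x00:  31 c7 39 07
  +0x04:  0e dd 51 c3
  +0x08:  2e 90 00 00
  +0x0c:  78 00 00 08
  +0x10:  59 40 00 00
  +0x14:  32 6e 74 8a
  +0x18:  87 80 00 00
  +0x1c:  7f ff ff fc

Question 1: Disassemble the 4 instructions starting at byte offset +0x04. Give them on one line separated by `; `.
lsli #6115779, R13; minus R2, R13; call #8; ldr R8, R2

off 0x04: read 0e dd 51 c3 as big → 0x0edd51c3
  opcode bits[31:27]=0x1: lsli/RI
  rd: (w>>23)&0xf=0xd → R13
  imm: (w>>0)&0x7fffff=0x5d51c3 → #6115779
off 0x08: read 2e 90 00 00 as big → 0x2e900000
  opcode bits[31:27]=0x5: minus/RR
  rd: (w>>23)&0xf=0xd → R13
  rs: (w>>19)&0xf=0x2 → R2
off 0x0c: read 78 00 00 08 as big → 0x78000008
  opcode bits[31:27]=0xf: call/J
  imm: (w>>0)&0x7ffffff=0x8 → #8
off 0x10: read 59 40 00 00 as big → 0x59400000
  opcode bits[31:27]=0xb: ldr/RR
  rd: (w>>23)&0xf=0x2 → R2
  rs: (w>>19)&0xf=0x8 → R8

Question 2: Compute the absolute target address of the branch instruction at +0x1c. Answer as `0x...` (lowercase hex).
off 0x1c: read 7f ff ff fc as big → 0x7ffffffc
  op=0x7ffffffc>>27=0xf ⇒ call (J)
  [26:0] imm=134217724 (s27→-4) = #-4
  target = base 0xba38 + off 0x1c + 4 + imm -4 = 0xba54

0xba54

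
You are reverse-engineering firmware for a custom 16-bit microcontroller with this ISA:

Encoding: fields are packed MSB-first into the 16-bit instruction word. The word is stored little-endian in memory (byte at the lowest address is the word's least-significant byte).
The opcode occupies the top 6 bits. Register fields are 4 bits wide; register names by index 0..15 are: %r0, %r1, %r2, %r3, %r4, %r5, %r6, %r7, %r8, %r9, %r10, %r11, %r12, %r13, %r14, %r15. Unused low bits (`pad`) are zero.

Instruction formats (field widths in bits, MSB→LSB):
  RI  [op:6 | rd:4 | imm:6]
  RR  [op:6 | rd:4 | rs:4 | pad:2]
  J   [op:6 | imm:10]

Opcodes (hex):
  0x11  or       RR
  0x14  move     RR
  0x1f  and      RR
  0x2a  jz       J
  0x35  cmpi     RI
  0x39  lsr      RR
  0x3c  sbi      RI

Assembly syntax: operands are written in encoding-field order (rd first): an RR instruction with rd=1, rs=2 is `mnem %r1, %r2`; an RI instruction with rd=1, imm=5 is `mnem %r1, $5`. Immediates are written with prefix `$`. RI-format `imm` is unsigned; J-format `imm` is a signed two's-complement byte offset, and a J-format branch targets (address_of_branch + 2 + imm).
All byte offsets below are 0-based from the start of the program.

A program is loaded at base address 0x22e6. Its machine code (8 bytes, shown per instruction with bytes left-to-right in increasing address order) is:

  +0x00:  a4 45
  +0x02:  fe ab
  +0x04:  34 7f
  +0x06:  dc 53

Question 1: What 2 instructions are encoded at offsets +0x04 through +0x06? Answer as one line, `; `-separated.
+0x04: 34 7f ⇒ word 0x7f34 (little)
  top 6b → 0x1f → and [RR]
  rd@[9:6]=0xc ⇒ %r12
  rs@[5:2]=0xd ⇒ %r13
+0x06: dc 53 ⇒ word 0x53dc (little)
  top 6b → 0x14 → move [RR]
  rd@[9:6]=0xf ⇒ %r15
  rs@[5:2]=0x7 ⇒ %r7

and %r12, %r13; move %r15, %r7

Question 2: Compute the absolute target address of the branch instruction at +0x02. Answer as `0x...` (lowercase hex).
0x22e8

off 0x02: read fe ab as little → 0xabfe
  opcode bits[15:10]=0x2a: jz/J
  imm: (w>>0)&0x3ff=0x3fe (s10→-2) → $-2
  target = base 0x22e6 + off 0x02 + 2 + imm -2 = 0x22e8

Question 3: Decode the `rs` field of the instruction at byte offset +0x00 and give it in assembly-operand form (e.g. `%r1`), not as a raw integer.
%r9

+0x00: a4 45 ⇒ word 0x45a4 (little)
  opcode bits[15:10]=0x11: or/RR
  rd: (w>>6)&0xf=0x6 → %r6
  rs: (w>>2)&0xf=0x9 → %r9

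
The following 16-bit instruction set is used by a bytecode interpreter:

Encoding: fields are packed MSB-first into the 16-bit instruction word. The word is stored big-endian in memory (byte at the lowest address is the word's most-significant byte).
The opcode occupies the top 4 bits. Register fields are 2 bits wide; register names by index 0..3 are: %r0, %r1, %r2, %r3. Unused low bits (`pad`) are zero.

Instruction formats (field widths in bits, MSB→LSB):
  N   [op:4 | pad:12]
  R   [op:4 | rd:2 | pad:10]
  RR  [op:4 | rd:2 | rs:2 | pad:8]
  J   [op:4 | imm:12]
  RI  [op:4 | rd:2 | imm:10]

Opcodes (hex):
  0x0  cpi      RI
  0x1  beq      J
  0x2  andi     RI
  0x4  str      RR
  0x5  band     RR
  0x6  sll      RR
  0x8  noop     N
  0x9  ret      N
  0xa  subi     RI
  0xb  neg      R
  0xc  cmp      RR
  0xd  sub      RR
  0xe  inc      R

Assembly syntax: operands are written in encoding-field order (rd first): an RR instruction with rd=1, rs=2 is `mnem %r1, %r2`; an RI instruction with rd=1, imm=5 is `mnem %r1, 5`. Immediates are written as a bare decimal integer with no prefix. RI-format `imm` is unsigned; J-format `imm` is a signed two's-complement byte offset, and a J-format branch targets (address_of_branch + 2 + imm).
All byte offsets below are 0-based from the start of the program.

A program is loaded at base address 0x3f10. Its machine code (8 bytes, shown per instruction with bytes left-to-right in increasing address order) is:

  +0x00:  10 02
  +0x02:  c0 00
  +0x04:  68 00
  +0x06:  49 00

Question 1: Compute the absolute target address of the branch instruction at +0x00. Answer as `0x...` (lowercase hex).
@+00  big-endian(10 02) = 0x1002
  top 4b → 0x1 → beq [J]
  imm@[11:0]=0x2 ⇒ 2
  target = base 0x3f10 + off 0x00 + 2 + imm 2 = 0x3f14

0x3f14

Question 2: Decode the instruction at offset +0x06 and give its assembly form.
@+06  big-endian(49 00) = 0x4900
  top 4b → 0x4 → str [RR]
  rd@[11:10]=0x2 ⇒ %r2
  rs@[9:8]=0x1 ⇒ %r1

str %r2, %r1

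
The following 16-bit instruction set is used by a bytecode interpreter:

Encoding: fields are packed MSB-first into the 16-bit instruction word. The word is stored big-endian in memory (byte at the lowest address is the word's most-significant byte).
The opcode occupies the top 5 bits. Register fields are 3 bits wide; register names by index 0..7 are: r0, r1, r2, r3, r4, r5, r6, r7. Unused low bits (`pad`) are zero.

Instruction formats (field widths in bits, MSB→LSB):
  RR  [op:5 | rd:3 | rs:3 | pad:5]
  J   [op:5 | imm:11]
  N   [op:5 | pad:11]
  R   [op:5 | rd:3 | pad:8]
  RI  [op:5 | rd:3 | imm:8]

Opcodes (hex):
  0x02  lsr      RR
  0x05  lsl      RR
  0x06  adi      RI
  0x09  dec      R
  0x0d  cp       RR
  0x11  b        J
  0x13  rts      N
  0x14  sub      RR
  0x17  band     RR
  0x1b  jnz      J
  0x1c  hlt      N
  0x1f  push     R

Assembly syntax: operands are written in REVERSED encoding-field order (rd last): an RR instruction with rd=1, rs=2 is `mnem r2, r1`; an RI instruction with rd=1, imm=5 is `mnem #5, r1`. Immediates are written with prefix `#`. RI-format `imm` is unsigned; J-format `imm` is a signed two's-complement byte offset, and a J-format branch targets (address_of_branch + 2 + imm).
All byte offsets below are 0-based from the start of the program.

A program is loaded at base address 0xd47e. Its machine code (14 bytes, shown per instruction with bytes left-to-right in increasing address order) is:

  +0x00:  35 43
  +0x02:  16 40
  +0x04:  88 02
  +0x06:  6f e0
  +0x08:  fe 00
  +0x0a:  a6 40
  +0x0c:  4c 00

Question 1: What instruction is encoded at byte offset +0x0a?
sub r2, r6

[0a] a6 40 → 0xa640
  top 5b → 0x14 → sub [RR]
  [10:8] rd=6 = r6
  [7:5] rs=2 = r2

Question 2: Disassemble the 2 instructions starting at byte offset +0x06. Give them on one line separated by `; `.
cp r7, r7; push r6

+0x06: 6f e0 ⇒ word 0x6fe0 (big)
  top 5b → 0xd → cp [RR]
  [10:8] rd=7 = r7
  [7:5] rs=7 = r7
+0x08: fe 00 ⇒ word 0xfe00 (big)
  top 5b → 0x1f → push [R]
  [10:8] rd=6 = r6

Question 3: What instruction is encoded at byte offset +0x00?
off 0x00: read 35 43 as big → 0x3543
  top 5b → 0x6 → adi [RI]
  rd@[10:8]=0x5 ⇒ r5
  imm@[7:0]=0x43 ⇒ #67

adi #67, r5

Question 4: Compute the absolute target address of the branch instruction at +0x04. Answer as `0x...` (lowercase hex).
+0x04: 88 02 ⇒ word 0x8802 (big)
  op=0x8802>>11=0x11 ⇒ b (J)
  imm: (w>>0)&0x7ff=0x2 → #2
  target = base 0xd47e + off 0x04 + 2 + imm 2 = 0xd486

0xd486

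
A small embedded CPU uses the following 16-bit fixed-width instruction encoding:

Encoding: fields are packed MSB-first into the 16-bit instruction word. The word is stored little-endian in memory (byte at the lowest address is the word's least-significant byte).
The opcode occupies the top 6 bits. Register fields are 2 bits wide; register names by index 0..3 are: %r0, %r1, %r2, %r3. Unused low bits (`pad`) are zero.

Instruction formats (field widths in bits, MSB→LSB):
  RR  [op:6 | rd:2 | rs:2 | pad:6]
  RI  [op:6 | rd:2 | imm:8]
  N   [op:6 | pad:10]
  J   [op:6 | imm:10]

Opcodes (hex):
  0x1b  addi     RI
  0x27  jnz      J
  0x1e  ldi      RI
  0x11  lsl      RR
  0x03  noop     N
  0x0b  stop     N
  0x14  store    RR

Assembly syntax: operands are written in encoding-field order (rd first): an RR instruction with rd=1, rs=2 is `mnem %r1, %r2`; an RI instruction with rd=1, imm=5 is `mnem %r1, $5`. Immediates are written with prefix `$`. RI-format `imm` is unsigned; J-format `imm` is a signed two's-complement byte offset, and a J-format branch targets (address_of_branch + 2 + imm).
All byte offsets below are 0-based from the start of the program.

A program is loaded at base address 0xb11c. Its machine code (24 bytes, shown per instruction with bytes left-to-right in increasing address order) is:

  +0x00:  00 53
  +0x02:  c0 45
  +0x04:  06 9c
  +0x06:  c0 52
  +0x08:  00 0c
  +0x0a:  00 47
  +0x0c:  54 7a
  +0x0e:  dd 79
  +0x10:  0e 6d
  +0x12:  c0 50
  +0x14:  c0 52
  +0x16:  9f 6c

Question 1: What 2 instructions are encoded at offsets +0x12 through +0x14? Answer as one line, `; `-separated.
store %r0, %r3; store %r2, %r3

+0x12: c0 50 ⇒ word 0x50c0 (little)
  op=0x50c0>>10=0x14 ⇒ store (RR)
  rd: (w>>8)&0x3=0x0 → %r0
  rs: (w>>6)&0x3=0x3 → %r3
+0x14: c0 52 ⇒ word 0x52c0 (little)
  op=0x52c0>>10=0x14 ⇒ store (RR)
  rd: (w>>8)&0x3=0x2 → %r2
  rs: (w>>6)&0x3=0x3 → %r3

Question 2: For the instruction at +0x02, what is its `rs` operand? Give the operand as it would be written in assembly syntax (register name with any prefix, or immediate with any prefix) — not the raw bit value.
%r3

off 0x02: read c0 45 as little → 0x45c0
  op=0x45c0>>10=0x11 ⇒ lsl (RR)
  rd@[9:8]=0x1 ⇒ %r1
  rs@[7:6]=0x3 ⇒ %r3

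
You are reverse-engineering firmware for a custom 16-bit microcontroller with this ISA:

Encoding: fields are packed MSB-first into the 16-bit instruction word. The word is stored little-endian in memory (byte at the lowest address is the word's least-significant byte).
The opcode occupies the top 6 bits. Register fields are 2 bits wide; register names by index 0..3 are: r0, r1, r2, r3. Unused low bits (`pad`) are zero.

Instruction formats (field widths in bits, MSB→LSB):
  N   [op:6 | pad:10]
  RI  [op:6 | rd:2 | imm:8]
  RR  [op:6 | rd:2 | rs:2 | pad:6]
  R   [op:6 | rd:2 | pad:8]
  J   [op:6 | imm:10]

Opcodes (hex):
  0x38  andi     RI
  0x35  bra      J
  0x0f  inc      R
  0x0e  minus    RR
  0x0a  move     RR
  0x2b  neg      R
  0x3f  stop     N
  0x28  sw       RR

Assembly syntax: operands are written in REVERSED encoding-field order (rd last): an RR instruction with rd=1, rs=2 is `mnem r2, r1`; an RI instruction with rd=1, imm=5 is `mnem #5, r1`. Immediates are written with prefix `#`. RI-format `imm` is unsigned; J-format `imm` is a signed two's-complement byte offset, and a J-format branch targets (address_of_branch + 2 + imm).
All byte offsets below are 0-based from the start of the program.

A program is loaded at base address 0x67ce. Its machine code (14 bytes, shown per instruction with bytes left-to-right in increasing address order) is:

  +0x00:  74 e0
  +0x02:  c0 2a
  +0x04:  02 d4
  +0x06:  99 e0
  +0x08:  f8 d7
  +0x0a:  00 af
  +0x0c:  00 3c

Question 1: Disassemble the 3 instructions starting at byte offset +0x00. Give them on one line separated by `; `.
@+00  little-endian(74 e0) = 0xe074
  op=0xe074>>10=0x38 ⇒ andi (RI)
  rd@[9:8]=0x0 ⇒ r0
  imm@[7:0]=0x74 ⇒ #116
@+02  little-endian(c0 2a) = 0x2ac0
  op=0x2ac0>>10=0xa ⇒ move (RR)
  rd@[9:8]=0x2 ⇒ r2
  rs@[7:6]=0x3 ⇒ r3
@+04  little-endian(02 d4) = 0xd402
  op=0xd402>>10=0x35 ⇒ bra (J)
  imm@[9:0]=0x2 ⇒ #2

andi #116, r0; move r3, r2; bra #2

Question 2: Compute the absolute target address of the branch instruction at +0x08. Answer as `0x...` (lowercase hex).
0x67d0

off 0x08: read f8 d7 as little → 0xd7f8
  op=0xd7f8>>10=0x35 ⇒ bra (J)
  imm@[9:0]=0x3f8 (s10→-8) ⇒ #-8
  target = base 0x67ce + off 0x08 + 2 + imm -8 = 0x67d0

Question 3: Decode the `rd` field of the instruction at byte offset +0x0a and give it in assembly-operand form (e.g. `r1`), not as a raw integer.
r3

+0x0a: 00 af ⇒ word 0xaf00 (little)
  top 6b → 0x2b → neg [R]
  rd@[9:8]=0x3 ⇒ r3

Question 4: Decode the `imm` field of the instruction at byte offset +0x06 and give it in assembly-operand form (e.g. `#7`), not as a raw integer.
[06] 99 e0 → 0xe099
  opcode bits[15:10]=0x38: andi/RI
  [9:8] rd=0 = r0
  [7:0] imm=153 = #153

#153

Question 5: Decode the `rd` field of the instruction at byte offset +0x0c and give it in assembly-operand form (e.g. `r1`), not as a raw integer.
[0c] 00 3c → 0x3c00
  op=0x3c00>>10=0xf ⇒ inc (R)
  rd@[9:8]=0x0 ⇒ r0

r0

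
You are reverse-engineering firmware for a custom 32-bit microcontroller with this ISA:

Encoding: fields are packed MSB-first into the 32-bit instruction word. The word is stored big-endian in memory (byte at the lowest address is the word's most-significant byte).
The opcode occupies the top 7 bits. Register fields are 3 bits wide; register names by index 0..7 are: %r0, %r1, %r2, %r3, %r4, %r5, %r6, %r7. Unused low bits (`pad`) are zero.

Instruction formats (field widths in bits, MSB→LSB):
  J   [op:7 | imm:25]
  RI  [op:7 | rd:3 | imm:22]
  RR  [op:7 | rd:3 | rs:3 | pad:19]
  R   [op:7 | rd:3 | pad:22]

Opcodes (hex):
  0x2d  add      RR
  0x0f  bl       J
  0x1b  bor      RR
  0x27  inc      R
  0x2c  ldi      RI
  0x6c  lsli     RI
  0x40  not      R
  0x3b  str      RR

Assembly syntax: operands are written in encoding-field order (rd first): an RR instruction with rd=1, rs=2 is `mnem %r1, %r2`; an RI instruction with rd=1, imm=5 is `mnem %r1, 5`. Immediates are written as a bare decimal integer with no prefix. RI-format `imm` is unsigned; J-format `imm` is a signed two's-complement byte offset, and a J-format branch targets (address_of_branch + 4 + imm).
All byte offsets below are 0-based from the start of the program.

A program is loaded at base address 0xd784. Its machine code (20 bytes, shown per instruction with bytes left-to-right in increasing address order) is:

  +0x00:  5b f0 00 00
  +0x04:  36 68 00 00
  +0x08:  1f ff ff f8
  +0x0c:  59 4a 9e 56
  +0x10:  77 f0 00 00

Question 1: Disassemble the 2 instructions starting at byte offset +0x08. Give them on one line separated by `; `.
bl -8; ldi %r5, 695894

+0x08: 1f ff ff f8 ⇒ word 0x1ffffff8 (big)
  op=0x1ffffff8>>25=0xf ⇒ bl (J)
  imm: (w>>0)&0x1ffffff=0x1fffff8 (s25→-8) → -8
+0x0c: 59 4a 9e 56 ⇒ word 0x594a9e56 (big)
  op=0x594a9e56>>25=0x2c ⇒ ldi (RI)
  rd: (w>>22)&0x7=0x5 → %r5
  imm: (w>>0)&0x3fffff=0xa9e56 → 695894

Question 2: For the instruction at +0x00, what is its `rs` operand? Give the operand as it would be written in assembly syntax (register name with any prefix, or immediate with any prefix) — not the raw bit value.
+0x00: 5b f0 00 00 ⇒ word 0x5bf00000 (big)
  opcode bits[31:25]=0x2d: add/RR
  rd: (w>>22)&0x7=0x7 → %r7
  rs: (w>>19)&0x7=0x6 → %r6

%r6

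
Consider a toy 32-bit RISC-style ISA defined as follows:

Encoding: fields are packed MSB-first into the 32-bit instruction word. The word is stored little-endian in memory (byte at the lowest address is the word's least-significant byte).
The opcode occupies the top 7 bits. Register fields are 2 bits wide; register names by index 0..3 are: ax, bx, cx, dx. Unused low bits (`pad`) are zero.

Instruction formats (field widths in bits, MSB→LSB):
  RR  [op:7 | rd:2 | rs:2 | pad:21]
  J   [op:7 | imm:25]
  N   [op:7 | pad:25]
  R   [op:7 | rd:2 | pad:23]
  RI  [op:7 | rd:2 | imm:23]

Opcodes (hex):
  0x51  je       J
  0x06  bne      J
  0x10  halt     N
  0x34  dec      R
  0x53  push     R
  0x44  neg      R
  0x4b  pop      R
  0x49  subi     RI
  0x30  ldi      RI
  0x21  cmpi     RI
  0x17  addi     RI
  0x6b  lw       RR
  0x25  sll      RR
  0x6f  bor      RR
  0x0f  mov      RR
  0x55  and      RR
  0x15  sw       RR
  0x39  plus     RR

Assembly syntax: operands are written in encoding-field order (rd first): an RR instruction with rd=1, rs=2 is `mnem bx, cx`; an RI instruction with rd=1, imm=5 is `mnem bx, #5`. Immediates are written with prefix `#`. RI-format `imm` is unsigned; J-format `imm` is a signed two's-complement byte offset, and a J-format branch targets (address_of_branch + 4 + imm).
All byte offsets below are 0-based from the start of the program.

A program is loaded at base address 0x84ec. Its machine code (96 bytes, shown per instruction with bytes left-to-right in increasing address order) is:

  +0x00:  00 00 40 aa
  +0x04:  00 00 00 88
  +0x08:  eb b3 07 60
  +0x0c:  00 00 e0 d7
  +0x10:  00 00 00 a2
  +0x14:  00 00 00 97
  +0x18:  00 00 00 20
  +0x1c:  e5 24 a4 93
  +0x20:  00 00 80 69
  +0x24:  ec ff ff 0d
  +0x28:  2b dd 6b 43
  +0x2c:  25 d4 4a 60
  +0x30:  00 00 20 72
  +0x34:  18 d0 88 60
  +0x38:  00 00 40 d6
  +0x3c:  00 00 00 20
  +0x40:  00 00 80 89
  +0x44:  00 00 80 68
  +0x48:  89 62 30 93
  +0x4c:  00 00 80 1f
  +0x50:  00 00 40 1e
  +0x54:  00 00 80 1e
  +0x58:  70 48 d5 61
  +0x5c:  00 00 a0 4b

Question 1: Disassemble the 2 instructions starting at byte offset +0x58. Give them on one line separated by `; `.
ldi dx, #5589104; sll dx, bx

+0x58: 70 48 d5 61 ⇒ word 0x61d54870 (little)
  opcode bits[31:25]=0x30: ldi/RI
  rd@[24:23]=0x3 ⇒ dx
  imm@[22:0]=0x554870 ⇒ #5589104
+0x5c: 00 00 a0 4b ⇒ word 0x4ba00000 (little)
  opcode bits[31:25]=0x25: sll/RR
  rd@[24:23]=0x3 ⇒ dx
  rs@[22:21]=0x1 ⇒ bx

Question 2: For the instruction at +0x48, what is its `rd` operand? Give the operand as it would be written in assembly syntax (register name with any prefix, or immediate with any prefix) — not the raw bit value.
cx

[48] 89 62 30 93 → 0x93306289
  opcode bits[31:25]=0x49: subi/RI
  rd: (w>>23)&0x3=0x2 → cx
  imm: (w>>0)&0x7fffff=0x306289 → #3170953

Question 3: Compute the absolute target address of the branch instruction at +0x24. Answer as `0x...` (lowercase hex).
0x8500

+0x24: ec ff ff 0d ⇒ word 0x0dffffec (little)
  op=0x0dffffec>>25=0x6 ⇒ bne (J)
  [24:0] imm=33554412 (s25→-20) = #-20
  target = base 0x84ec + off 0x24 + 4 + imm -20 = 0x8500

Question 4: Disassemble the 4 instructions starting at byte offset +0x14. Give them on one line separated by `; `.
+0x14: 00 00 00 97 ⇒ word 0x97000000 (little)
  top 7b → 0x4b → pop [R]
  [24:23] rd=2 = cx
+0x18: 00 00 00 20 ⇒ word 0x20000000 (little)
  top 7b → 0x10 → halt [N]
+0x1c: e5 24 a4 93 ⇒ word 0x93a424e5 (little)
  top 7b → 0x49 → subi [RI]
  [24:23] rd=3 = dx
  [22:0] imm=2368741 = #2368741
+0x20: 00 00 80 69 ⇒ word 0x69800000 (little)
  top 7b → 0x34 → dec [R]
  [24:23] rd=3 = dx

pop cx; halt; subi dx, #2368741; dec dx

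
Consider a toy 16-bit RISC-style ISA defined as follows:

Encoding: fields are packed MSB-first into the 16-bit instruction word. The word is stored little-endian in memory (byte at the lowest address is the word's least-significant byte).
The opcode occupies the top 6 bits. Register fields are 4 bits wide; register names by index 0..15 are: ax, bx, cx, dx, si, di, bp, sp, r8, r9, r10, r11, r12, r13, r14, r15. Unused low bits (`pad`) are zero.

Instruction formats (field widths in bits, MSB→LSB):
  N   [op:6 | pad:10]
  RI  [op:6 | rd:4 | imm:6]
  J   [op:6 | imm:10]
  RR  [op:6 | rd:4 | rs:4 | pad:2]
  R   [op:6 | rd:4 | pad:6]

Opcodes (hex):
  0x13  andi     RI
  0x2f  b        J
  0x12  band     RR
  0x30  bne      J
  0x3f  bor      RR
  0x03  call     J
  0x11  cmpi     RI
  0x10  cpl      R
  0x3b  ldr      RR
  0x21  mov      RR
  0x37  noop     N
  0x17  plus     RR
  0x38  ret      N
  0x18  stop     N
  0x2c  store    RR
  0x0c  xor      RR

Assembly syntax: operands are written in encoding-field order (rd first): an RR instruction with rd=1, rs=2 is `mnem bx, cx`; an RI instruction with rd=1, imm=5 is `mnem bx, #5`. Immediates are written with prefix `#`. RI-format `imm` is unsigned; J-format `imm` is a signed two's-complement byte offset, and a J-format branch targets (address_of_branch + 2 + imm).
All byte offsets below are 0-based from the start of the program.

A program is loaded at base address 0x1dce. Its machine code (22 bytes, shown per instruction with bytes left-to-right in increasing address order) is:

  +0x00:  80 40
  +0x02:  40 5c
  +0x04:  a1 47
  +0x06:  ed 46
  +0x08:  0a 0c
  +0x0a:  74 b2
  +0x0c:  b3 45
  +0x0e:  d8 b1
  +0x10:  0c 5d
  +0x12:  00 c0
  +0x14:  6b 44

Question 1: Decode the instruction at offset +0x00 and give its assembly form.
cpl cx

[00] 80 40 → 0x4080
  op=0x4080>>10=0x10 ⇒ cpl (R)
  [9:6] rd=2 = cx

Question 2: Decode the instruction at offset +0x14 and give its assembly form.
cmpi bx, #43

[14] 6b 44 → 0x446b
  top 6b → 0x11 → cmpi [RI]
  [9:6] rd=1 = bx
  [5:0] imm=43 = #43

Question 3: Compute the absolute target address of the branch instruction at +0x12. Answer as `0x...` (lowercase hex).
+0x12: 00 c0 ⇒ word 0xc000 (little)
  top 6b → 0x30 → bne [J]
  [9:0] imm=0 = #0
  target = base 0x1dce + off 0x12 + 2 + imm 0 = 0x1de2

0x1de2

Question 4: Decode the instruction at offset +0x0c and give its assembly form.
+0x0c: b3 45 ⇒ word 0x45b3 (little)
  opcode bits[15:10]=0x11: cmpi/RI
  rd: (w>>6)&0xf=0x6 → bp
  imm: (w>>0)&0x3f=0x33 → #51

cmpi bp, #51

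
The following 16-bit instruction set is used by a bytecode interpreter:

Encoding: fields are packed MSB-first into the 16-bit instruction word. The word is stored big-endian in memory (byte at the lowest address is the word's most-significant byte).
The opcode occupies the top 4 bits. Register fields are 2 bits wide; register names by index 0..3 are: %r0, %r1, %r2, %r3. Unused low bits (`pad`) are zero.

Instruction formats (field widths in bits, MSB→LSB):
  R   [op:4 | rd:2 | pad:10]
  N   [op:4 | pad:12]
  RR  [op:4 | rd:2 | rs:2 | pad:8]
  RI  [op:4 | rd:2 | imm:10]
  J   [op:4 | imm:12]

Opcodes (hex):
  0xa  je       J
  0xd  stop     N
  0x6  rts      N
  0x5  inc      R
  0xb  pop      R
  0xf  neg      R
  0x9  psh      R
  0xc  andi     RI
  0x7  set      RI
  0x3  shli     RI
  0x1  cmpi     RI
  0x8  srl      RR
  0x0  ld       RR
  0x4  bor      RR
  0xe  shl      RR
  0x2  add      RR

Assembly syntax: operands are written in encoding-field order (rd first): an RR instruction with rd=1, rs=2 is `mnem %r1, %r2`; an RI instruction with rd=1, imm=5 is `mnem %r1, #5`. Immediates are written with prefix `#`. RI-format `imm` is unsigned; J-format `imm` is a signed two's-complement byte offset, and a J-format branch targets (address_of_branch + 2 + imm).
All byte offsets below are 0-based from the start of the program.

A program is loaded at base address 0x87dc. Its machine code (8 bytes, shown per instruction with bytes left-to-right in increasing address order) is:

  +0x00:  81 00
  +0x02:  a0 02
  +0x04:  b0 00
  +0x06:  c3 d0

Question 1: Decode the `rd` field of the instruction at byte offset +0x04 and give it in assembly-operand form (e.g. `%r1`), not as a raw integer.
%r0

+0x04: b0 00 ⇒ word 0xb000 (big)
  opcode bits[15:12]=0xb: pop/R
  rd: (w>>10)&0x3=0x0 → %r0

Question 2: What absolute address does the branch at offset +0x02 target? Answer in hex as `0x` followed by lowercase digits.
[02] a0 02 → 0xa002
  opcode bits[15:12]=0xa: je/J
  [11:0] imm=2 = #2
  target = base 0x87dc + off 0x02 + 2 + imm 2 = 0x87e2

0x87e2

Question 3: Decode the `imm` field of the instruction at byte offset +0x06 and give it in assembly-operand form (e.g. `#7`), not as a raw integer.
#976

@+06  big-endian(c3 d0) = 0xc3d0
  op=0xc3d0>>12=0xc ⇒ andi (RI)
  rd@[11:10]=0x0 ⇒ %r0
  imm@[9:0]=0x3d0 ⇒ #976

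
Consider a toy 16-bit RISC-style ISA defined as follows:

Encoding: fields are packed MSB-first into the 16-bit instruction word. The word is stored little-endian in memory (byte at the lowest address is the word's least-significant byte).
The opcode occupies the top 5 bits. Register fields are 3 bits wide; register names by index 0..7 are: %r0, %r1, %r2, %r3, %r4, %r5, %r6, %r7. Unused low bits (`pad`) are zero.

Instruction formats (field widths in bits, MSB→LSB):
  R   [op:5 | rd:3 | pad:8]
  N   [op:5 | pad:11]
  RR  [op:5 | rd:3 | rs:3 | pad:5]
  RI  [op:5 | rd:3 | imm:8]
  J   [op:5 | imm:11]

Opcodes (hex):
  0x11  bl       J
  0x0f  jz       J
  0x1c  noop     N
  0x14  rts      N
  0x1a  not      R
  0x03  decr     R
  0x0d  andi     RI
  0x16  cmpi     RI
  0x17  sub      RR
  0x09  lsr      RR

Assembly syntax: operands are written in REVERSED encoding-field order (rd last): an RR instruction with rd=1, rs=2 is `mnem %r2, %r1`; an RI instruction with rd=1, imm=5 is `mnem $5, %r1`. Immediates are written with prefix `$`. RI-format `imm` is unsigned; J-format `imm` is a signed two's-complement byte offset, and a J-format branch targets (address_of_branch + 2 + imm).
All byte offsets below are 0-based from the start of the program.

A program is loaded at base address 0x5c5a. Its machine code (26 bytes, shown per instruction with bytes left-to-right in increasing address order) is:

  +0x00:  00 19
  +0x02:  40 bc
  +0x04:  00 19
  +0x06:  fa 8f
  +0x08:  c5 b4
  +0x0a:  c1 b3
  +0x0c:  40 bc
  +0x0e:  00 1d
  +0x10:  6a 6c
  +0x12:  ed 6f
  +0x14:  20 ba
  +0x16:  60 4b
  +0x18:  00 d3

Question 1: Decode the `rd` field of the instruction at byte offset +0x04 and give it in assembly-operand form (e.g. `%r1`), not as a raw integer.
[04] 00 19 → 0x1900
  top 5b → 0x3 → decr [R]
  [10:8] rd=1 = %r1

%r1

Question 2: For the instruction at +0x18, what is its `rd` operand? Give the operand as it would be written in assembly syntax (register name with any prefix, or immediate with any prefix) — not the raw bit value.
+0x18: 00 d3 ⇒ word 0xd300 (little)
  top 5b → 0x1a → not [R]
  [10:8] rd=3 = %r3

%r3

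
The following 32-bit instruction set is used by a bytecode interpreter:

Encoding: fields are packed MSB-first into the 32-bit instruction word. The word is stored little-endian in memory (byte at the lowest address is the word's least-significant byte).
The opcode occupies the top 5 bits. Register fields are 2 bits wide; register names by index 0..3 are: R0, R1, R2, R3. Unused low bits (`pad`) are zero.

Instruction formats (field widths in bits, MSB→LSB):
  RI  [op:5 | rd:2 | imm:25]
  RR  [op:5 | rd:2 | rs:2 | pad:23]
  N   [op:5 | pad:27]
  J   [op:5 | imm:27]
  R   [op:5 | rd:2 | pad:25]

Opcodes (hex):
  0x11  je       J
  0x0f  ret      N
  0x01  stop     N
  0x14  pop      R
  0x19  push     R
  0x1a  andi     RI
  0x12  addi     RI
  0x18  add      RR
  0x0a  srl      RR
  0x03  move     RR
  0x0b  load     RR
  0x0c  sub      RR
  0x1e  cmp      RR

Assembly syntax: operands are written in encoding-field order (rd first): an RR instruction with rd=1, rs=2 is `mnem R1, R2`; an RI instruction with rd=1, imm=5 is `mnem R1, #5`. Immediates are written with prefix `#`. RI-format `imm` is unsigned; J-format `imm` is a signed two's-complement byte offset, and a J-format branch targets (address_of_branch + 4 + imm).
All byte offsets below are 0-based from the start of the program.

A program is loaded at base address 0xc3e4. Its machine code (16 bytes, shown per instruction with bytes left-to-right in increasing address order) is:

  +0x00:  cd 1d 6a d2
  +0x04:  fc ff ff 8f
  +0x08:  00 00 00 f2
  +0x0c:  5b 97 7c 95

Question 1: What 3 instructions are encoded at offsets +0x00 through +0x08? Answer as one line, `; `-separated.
andi R1, #6954445; je #-4; cmp R1, R0

off 0x00: read cd 1d 6a d2 as little → 0xd26a1dcd
  top 5b → 0x1a → andi [RI]
  rd@[26:25]=0x1 ⇒ R1
  imm@[24:0]=0x6a1dcd ⇒ #6954445
off 0x04: read fc ff ff 8f as little → 0x8ffffffc
  top 5b → 0x11 → je [J]
  imm@[26:0]=0x7fffffc (s27→-4) ⇒ #-4
off 0x08: read 00 00 00 f2 as little → 0xf2000000
  top 5b → 0x1e → cmp [RR]
  rd@[26:25]=0x1 ⇒ R1
  rs@[24:23]=0x0 ⇒ R0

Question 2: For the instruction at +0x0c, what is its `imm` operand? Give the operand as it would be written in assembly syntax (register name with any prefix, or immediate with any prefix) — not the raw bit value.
+0x0c: 5b 97 7c 95 ⇒ word 0x957c975b (little)
  op=0x957c975b>>27=0x12 ⇒ addi (RI)
  rd@[26:25]=0x2 ⇒ R2
  imm@[24:0]=0x17c975b ⇒ #24942427

#24942427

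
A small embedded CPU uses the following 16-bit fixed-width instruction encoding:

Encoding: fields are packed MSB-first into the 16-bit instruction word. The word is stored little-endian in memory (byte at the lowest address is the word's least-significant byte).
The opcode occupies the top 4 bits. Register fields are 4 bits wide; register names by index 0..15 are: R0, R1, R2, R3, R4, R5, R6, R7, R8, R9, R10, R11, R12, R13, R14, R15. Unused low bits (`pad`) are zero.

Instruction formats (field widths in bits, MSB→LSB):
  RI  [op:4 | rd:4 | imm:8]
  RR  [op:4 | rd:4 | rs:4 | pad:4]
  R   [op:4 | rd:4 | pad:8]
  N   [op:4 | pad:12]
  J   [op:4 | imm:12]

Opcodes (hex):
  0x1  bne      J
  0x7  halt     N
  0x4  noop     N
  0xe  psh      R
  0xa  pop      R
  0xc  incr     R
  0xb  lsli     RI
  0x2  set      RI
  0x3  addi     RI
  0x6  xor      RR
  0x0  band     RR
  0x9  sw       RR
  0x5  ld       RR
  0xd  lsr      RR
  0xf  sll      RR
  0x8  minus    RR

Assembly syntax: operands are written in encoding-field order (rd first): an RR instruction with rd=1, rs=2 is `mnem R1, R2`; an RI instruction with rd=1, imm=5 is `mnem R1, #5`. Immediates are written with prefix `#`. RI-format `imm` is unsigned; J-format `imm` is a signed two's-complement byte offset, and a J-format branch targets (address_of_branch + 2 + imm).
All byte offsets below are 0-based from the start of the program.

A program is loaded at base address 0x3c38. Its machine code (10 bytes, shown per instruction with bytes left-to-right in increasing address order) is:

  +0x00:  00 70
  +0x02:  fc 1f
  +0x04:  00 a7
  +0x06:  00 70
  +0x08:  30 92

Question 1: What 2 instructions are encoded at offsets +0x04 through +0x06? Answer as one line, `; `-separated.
pop R7; halt

[04] 00 a7 → 0xa700
  top 4b → 0xa → pop [R]
  rd: (w>>8)&0xf=0x7 → R7
[06] 00 70 → 0x7000
  top 4b → 0x7 → halt [N]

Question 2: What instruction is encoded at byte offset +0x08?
sw R2, R3

off 0x08: read 30 92 as little → 0x9230
  top 4b → 0x9 → sw [RR]
  rd@[11:8]=0x2 ⇒ R2
  rs@[7:4]=0x3 ⇒ R3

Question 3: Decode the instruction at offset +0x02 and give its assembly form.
bne #-4

+0x02: fc 1f ⇒ word 0x1ffc (little)
  op=0x1ffc>>12=0x1 ⇒ bne (J)
  imm: (w>>0)&0xfff=0xffc (s12→-4) → #-4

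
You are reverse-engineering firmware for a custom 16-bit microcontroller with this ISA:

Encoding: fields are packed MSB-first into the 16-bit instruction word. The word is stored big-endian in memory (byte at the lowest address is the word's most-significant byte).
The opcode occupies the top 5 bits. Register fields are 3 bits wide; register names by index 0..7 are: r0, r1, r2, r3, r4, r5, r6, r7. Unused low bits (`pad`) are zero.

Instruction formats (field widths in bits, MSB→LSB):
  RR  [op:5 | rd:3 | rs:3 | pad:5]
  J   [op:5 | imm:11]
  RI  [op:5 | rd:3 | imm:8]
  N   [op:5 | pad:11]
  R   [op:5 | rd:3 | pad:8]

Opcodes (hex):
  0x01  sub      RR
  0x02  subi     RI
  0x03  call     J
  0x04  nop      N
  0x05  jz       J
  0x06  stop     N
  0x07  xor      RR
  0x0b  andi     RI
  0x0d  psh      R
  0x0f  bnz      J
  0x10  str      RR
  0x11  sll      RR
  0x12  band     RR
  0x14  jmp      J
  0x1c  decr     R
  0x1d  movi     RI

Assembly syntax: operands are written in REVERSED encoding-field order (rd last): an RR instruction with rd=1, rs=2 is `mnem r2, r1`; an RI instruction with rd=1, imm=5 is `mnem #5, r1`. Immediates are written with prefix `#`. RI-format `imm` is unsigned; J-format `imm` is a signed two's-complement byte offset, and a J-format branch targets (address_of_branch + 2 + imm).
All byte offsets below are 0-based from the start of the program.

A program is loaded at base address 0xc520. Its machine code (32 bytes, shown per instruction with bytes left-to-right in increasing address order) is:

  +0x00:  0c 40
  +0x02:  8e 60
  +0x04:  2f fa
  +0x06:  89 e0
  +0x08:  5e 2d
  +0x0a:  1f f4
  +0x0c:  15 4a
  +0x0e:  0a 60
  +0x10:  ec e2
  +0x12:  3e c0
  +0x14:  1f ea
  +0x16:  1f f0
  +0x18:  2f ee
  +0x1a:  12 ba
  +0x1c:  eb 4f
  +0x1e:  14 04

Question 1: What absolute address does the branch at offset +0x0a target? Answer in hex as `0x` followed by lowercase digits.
0xc520

[0a] 1f f4 → 0x1ff4
  opcode bits[15:11]=0x3: call/J
  imm@[10:0]=0x7f4 (s11→-12) ⇒ #-12
  target = base 0xc520 + off 0x0a + 2 + imm -12 = 0xc520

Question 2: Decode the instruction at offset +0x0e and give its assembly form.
sub r3, r2

+0x0e: 0a 60 ⇒ word 0x0a60 (big)
  opcode bits[15:11]=0x1: sub/RR
  rd@[10:8]=0x2 ⇒ r2
  rs@[7:5]=0x3 ⇒ r3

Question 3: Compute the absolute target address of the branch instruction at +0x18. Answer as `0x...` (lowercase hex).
0xc528

off 0x18: read 2f ee as big → 0x2fee
  top 5b → 0x5 → jz [J]
  imm: (w>>0)&0x7ff=0x7ee (s11→-18) → #-18
  target = base 0xc520 + off 0x18 + 2 + imm -18 = 0xc528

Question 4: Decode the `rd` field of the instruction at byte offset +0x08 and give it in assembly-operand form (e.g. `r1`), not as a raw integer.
+0x08: 5e 2d ⇒ word 0x5e2d (big)
  op=0x5e2d>>11=0xb ⇒ andi (RI)
  [10:8] rd=6 = r6
  [7:0] imm=45 = #45

r6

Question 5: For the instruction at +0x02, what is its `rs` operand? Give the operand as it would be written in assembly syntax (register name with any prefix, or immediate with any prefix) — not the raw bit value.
[02] 8e 60 → 0x8e60
  opcode bits[15:11]=0x11: sll/RR
  rd@[10:8]=0x6 ⇒ r6
  rs@[7:5]=0x3 ⇒ r3

r3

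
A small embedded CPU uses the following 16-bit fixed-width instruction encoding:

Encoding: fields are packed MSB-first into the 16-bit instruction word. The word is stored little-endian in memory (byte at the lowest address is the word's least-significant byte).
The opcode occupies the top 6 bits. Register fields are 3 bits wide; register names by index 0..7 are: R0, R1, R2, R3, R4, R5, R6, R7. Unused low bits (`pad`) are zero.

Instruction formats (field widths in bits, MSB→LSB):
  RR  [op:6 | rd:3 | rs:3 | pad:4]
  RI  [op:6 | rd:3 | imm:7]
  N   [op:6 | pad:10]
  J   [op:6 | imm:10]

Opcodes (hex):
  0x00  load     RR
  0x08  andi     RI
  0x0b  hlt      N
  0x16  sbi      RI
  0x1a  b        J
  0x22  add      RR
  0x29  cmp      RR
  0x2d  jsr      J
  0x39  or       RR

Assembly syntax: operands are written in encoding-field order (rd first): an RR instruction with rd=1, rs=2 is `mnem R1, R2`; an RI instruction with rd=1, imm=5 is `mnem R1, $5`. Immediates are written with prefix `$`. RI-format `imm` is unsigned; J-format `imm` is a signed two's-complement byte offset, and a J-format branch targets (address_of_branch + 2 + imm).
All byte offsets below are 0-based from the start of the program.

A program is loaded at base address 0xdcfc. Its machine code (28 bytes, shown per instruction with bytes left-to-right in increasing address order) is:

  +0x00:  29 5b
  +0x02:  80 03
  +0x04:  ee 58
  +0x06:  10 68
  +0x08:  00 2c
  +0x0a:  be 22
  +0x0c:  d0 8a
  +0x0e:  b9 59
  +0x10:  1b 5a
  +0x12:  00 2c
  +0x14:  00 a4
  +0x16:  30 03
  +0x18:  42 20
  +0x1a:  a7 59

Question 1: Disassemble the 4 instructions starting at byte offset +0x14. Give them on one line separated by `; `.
cmp R0, R0; load R6, R3; andi R0, $66; sbi R3, $39

off 0x14: read 00 a4 as little → 0xa400
  opcode bits[15:10]=0x29: cmp/RR
  [9:7] rd=0 = R0
  [6:4] rs=0 = R0
off 0x16: read 30 03 as little → 0x0330
  opcode bits[15:10]=0x0: load/RR
  [9:7] rd=6 = R6
  [6:4] rs=3 = R3
off 0x18: read 42 20 as little → 0x2042
  opcode bits[15:10]=0x8: andi/RI
  [9:7] rd=0 = R0
  [6:0] imm=66 = $66
off 0x1a: read a7 59 as little → 0x59a7
  opcode bits[15:10]=0x16: sbi/RI
  [9:7] rd=3 = R3
  [6:0] imm=39 = $39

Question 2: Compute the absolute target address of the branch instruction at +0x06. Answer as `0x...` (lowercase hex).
0xdd14

[06] 10 68 → 0x6810
  op=0x6810>>10=0x1a ⇒ b (J)
  imm: (w>>0)&0x3ff=0x10 → $16
  target = base 0xdcfc + off 0x06 + 2 + imm 16 = 0xdd14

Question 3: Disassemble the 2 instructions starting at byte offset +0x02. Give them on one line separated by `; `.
[02] 80 03 → 0x0380
  top 6b → 0x0 → load [RR]
  rd@[9:7]=0x7 ⇒ R7
  rs@[6:4]=0x0 ⇒ R0
[04] ee 58 → 0x58ee
  top 6b → 0x16 → sbi [RI]
  rd@[9:7]=0x1 ⇒ R1
  imm@[6:0]=0x6e ⇒ $110

load R7, R0; sbi R1, $110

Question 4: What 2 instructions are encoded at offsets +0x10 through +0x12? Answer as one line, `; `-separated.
sbi R4, $27; hlt

@+10  little-endian(1b 5a) = 0x5a1b
  top 6b → 0x16 → sbi [RI]
  rd: (w>>7)&0x7=0x4 → R4
  imm: (w>>0)&0x7f=0x1b → $27
@+12  little-endian(00 2c) = 0x2c00
  top 6b → 0xb → hlt [N]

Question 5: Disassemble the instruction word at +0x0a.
@+0a  little-endian(be 22) = 0x22be
  opcode bits[15:10]=0x8: andi/RI
  [9:7] rd=5 = R5
  [6:0] imm=62 = $62

andi R5, $62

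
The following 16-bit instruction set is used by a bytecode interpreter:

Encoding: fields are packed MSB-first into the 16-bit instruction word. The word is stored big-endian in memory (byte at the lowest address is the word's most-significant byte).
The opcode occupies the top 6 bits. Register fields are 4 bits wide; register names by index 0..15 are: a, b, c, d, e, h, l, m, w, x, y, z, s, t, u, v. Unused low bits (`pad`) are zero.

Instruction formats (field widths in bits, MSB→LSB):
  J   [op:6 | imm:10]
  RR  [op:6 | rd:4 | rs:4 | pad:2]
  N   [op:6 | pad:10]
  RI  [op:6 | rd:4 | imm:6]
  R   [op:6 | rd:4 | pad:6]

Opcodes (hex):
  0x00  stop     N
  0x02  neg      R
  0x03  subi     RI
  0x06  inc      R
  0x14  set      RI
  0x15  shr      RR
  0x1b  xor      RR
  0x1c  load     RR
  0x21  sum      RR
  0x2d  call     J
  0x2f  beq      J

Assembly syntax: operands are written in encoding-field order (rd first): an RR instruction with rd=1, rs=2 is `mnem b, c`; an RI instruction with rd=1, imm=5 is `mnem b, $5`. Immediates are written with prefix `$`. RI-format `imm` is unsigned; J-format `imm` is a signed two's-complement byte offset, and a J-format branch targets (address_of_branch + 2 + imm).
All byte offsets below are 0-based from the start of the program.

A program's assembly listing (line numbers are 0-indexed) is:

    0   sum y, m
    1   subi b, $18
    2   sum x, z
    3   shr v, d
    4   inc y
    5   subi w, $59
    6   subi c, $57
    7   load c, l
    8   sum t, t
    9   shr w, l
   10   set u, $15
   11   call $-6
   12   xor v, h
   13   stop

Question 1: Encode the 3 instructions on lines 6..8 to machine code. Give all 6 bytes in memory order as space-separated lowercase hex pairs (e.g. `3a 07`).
line 6 (subi): pack op=0x3:6|rd=2:4|imm=57:6 = 0x0cb9; big→ 0c b9
line 7 (load): pack op=0x1c:6|rd=2:4|rs=6:4|pad=0:2 = 0x7098; big→ 70 98
line 8 (sum): pack op=0x21:6|rd=13:4|rs=13:4|pad=0:2 = 0x8774; big→ 87 74

0c b9 70 98 87 74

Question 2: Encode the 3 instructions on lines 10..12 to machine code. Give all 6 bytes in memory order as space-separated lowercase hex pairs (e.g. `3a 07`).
10. set fields op=0x14:6|rd=14:4|imm=15:6 → word 538fh → 53 8f
11. call fields op=0x2d:6|imm=-6:10 → word b7fah → b7 fa
12. xor fields op=0x1b:6|rd=15:4|rs=5:4|pad=0:2 → word 6fd4h → 6f d4

53 8f b7 fa 6f d4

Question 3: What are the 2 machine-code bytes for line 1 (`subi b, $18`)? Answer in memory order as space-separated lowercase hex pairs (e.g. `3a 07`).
1. subi fields op=0x3:6|rd=1:4|imm=18:6 → word 0c52h → 0c 52

0c 52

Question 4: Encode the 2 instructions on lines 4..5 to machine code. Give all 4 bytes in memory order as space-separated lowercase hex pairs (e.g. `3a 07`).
1a 80 0e 3b

4. inc fields op=0x6:6|rd=10:4|pad=0:6 → word 1a80h → 1a 80
5. subi fields op=0x3:6|rd=8:4|imm=59:6 → word 0e3bh → 0e 3b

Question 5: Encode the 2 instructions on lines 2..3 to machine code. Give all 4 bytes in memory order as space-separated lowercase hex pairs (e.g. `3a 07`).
2. sum fields op=0x21:6|rd=9:4|rs=11:4|pad=0:2 → word 866ch → 86 6c
3. shr fields op=0x15:6|rd=15:4|rs=3:4|pad=0:2 → word 57cch → 57 cc

86 6c 57 cc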